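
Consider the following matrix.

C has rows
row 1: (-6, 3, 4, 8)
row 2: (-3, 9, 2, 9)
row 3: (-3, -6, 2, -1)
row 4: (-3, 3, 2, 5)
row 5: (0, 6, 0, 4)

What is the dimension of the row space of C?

Row reduce to echelon form.
R2 ← R2 − (1/2)·R1: [0, 15/2, 0, 5]
R3 ← R3 − (1/2)·R1: [0, -15/2, 0, -5]
R4 ← R4 − (1/2)·R1: [0, 3/2, 0, 1]
R3 ← R3 + R2: [0, 0, 0, 0]
R4 ← R4 − (1/5)·R2: [0, 0, 0, 0]
R5 ← R5 − (4/5)·R2: [0, 0, 0, 0]
Echelon form has 2 nonzero rows, so rank(C) = 2.
The row space has dimension equal to the rank: 2.

2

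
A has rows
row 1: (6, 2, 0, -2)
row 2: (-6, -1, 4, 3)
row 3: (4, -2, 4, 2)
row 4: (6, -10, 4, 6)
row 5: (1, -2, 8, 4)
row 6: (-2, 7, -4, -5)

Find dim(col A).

3

Row reduce to echelon form.
R2 ← R2 + R1: [0, 1, 4, 1]
R3 ← R3 − (2/3)·R1: [0, -10/3, 4, 10/3]
R4 ← R4 − R1: [0, -12, 4, 8]
R5 ← R5 − (1/6)·R1: [0, -7/3, 8, 13/3]
R6 ← R6 + (1/3)·R1: [0, 23/3, -4, -17/3]
R3 ← R3 + (10/3)·R2: [0, 0, 52/3, 20/3]
R4 ← R4 + (12)·R2: [0, 0, 52, 20]
R5 ← R5 + (7/3)·R2: [0, 0, 52/3, 20/3]
R6 ← R6 − (23/3)·R2: [0, 0, -104/3, -40/3]
R4 ← R4 − (3)·R3: [0, 0, 0, 0]
R5 ← R5 − R3: [0, 0, 0, 0]
R6 ← R6 + (2)·R3: [0, 0, 0, 0]
Echelon form has 3 nonzero rows, so rank(A) = 3.
The column space has dimension equal to the rank: 3.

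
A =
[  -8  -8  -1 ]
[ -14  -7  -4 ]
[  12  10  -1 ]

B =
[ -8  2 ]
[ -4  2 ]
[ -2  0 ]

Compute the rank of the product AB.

First compute AB:
[[ 98, -32],
 [148, -42],
 [-134,  44]]
Now row reduce the product.
R2 ← R2 − (74/49)·R1: [0, 310/49]
R3 ← R3 + (67/49)·R1: [0, 12/49]
R3 ← R3 − (6/155)·R2: [0, 0]
2 nonzero rows, so rank(AB) = 2.

2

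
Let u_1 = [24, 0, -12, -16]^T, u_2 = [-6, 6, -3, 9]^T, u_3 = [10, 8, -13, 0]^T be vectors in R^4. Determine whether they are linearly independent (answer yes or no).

Form the matrix with these vectors as rows and row reduce.
R2 ← R2 + (1/4)·R1: [0, 6, -6, 5]
R3 ← R3 − (5/12)·R1: [0, 8, -8, 20/3]
R3 ← R3 − (4/3)·R2: [0, 0, 0, 0]
2 nonzero rows, so the 3 vectors span a space of dimension 2.
Since 2 < 3, the vectors are linearly dependent.

no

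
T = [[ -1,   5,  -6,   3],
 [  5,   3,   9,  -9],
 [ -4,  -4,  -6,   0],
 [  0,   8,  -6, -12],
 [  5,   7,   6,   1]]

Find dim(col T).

3

Row reduce to echelon form.
R2 ← R2 + (5)·R1: [0, 28, -21, 6]
R3 ← R3 − (4)·R1: [0, -24, 18, -12]
R5 ← R5 + (5)·R1: [0, 32, -24, 16]
R3 ← R3 + (6/7)·R2: [0, 0, 0, -48/7]
R4 ← R4 − (2/7)·R2: [0, 0, 0, -96/7]
R5 ← R5 − (8/7)·R2: [0, 0, 0, 64/7]
R4 ← R4 − (2)·R3: [0, 0, 0, 0]
R5 ← R5 + (4/3)·R3: [0, 0, 0, 0]
Echelon form has 3 nonzero rows, so rank(T) = 3.
The column space has dimension equal to the rank: 3.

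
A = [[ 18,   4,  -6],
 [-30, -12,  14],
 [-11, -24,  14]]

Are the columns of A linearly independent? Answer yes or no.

Row reduce A to echelon form.
R2 ← R2 + (5/3)·R1: [0, -16/3, 4]
R3 ← R3 + (11/18)·R1: [0, -194/9, 31/3]
R3 ← R3 − (97/24)·R2: [0, 0, -35/6]
3 pivots among 3 columns.
Every column is a pivot column, so the columns are linearly independent.

yes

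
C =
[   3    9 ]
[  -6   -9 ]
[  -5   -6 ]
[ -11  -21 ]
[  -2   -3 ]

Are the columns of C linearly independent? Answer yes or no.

Row reduce C to echelon form.
R2 ← R2 + (2)·R1: [0, 9]
R3 ← R3 + (5/3)·R1: [0, 9]
R4 ← R4 + (11/3)·R1: [0, 12]
R5 ← R5 + (2/3)·R1: [0, 3]
R3 ← R3 − R2: [0, 0]
R4 ← R4 − (4/3)·R2: [0, 0]
R5 ← R5 − (1/3)·R2: [0, 0]
2 pivots among 2 columns.
Every column is a pivot column, so the columns are linearly independent.

yes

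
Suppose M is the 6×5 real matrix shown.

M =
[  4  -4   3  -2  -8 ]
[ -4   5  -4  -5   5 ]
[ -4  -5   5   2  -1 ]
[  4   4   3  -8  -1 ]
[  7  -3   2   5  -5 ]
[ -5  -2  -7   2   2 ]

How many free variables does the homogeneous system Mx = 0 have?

0

Row reduce to echelon form.
R2 ← R2 + R1: [0, 1, -1, -7, -3]
R3 ← R3 + R1: [0, -9, 8, 0, -9]
R4 ← R4 − R1: [0, 8, 0, -6, 7]
R5 ← R5 − (7/4)·R1: [0, 4, -13/4, 17/2, 9]
R6 ← R6 + (5/4)·R1: [0, -7, -13/4, -1/2, -8]
R3 ← R3 + (9)·R2: [0, 0, -1, -63, -36]
R4 ← R4 − (8)·R2: [0, 0, 8, 50, 31]
R5 ← R5 − (4)·R2: [0, 0, 3/4, 73/2, 21]
R6 ← R6 + (7)·R2: [0, 0, -41/4, -99/2, -29]
R4 ← R4 + (8)·R3: [0, 0, 0, -454, -257]
R5 ← R5 + (3/4)·R3: [0, 0, 0, -43/4, -6]
R6 ← R6 − (41/4)·R3: [0, 0, 0, 2385/4, 340]
R5 ← R5 − (43/1816)·R4: [0, 0, 0, 0, 155/1816]
R6 ← R6 + (2385/1816)·R4: [0, 0, 0, 0, 4495/1816]
R6 ← R6 − (29)·R5: [0, 0, 0, 0, 0]
5 nonzero rows, so rank(M) = 5.
M has 5 columns; by rank–nullity, nullity = 5 − 5 = 0.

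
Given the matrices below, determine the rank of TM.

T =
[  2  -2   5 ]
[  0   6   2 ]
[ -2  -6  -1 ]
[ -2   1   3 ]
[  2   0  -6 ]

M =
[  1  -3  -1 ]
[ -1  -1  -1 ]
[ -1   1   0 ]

2

First compute TM:
[[ -1,   1,   0],
 [ -8,  -4,  -6],
 [  5,  11,   8],
 [ -6,   8,   1],
 [  8, -12,  -2]]
Now row reduce the product.
R2 ← R2 − (8)·R1: [0, -12, -6]
R3 ← R3 + (5)·R1: [0, 16, 8]
R4 ← R4 − (6)·R1: [0, 2, 1]
R5 ← R5 + (8)·R1: [0, -4, -2]
R3 ← R3 + (4/3)·R2: [0, 0, 0]
R4 ← R4 + (1/6)·R2: [0, 0, 0]
R5 ← R5 − (1/3)·R2: [0, 0, 0]
2 nonzero rows, so rank(TM) = 2.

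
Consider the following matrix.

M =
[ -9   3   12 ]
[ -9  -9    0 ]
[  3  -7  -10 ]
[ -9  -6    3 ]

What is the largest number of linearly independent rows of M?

Row reduce to echelon form.
R2 ← R2 − R1: [0, -12, -12]
R3 ← R3 + (1/3)·R1: [0, -6, -6]
R4 ← R4 − R1: [0, -9, -9]
R3 ← R3 − (1/2)·R2: [0, 0, 0]
R4 ← R4 − (3/4)·R2: [0, 0, 0]
Echelon form has 2 nonzero rows, so rank(M) = 2.
The rank gives the maximum number of linearly independent rows: 2.

2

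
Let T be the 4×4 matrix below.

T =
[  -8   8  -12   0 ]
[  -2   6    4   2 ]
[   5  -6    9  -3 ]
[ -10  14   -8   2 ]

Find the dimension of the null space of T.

Row reduce to echelon form.
R2 ← R2 − (1/4)·R1: [0, 4, 7, 2]
R3 ← R3 + (5/8)·R1: [0, -1, 3/2, -3]
R4 ← R4 − (5/4)·R1: [0, 4, 7, 2]
R3 ← R3 + (1/4)·R2: [0, 0, 13/4, -5/2]
R4 ← R4 − R2: [0, 0, 0, 0]
3 nonzero rows, so rank(T) = 3.
T has 4 columns; by rank–nullity, nullity = 4 − 3 = 1.

1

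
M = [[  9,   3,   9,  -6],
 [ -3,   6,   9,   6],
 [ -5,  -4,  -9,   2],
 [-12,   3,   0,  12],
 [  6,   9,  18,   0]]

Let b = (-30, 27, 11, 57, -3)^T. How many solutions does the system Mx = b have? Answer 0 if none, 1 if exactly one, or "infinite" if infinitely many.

infinite

Row reduce the augmented matrix [M | b].
R2 ← R2 + (1/3)·R1: [0, 7, 12, 4, 17]
R3 ← R3 + (5/9)·R1: [0, -7/3, -4, -4/3, -17/3]
R4 ← R4 + (4/3)·R1: [0, 7, 12, 4, 17]
R5 ← R5 − (2/3)·R1: [0, 7, 12, 4, 17]
R3 ← R3 + (1/3)·R2: [0, 0, 0, 0, 0]
R4 ← R4 − R2: [0, 0, 0, 0, 0]
R5 ← R5 − R2: [0, 0, 0, 0, 0]
The echelon form has 2 nonzero rows, and every pivot lies in the first 4 columns, so rank(M) = rank([M|b]) = 2.
The system is consistent.
rank = 2 < 4 unknowns, so there are infinitely many solutions.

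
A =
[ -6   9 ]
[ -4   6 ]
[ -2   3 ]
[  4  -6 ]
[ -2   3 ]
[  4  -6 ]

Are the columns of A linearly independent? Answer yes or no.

no

Row reduce A to echelon form.
R2 ← R2 − (2/3)·R1: [0, 0]
R3 ← R3 − (1/3)·R1: [0, 0]
R4 ← R4 + (2/3)·R1: [0, 0]
R5 ← R5 − (1/3)·R1: [0, 0]
R6 ← R6 + (2/3)·R1: [0, 0]
1 pivot among 2 columns.
Only 1 < 2 pivot columns, so the columns are linearly dependent.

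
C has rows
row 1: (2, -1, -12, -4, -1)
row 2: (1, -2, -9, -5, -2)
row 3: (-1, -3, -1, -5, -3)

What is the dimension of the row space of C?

Row reduce to echelon form.
R2 ← R2 − (1/2)·R1: [0, -3/2, -3, -3, -3/2]
R3 ← R3 + (1/2)·R1: [0, -7/2, -7, -7, -7/2]
R3 ← R3 − (7/3)·R2: [0, 0, 0, 0, 0]
Echelon form has 2 nonzero rows, so rank(C) = 2.
The row space has dimension equal to the rank: 2.

2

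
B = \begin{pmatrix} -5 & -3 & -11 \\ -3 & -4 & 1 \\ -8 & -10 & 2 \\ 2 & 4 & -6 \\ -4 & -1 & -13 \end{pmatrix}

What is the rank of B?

3

Row reduce to echelon form.
R2 ← R2 − (3/5)·R1: [0, -11/5, 38/5]
R3 ← R3 − (8/5)·R1: [0, -26/5, 98/5]
R4 ← R4 + (2/5)·R1: [0, 14/5, -52/5]
R5 ← R5 − (4/5)·R1: [0, 7/5, -21/5]
R3 ← R3 − (26/11)·R2: [0, 0, 18/11]
R4 ← R4 + (14/11)·R2: [0, 0, -8/11]
R5 ← R5 + (7/11)·R2: [0, 0, 7/11]
R4 ← R4 + (4/9)·R3: [0, 0, 0]
R5 ← R5 − (7/18)·R3: [0, 0, 0]
Echelon form has 3 nonzero rows, so rank(B) = 3.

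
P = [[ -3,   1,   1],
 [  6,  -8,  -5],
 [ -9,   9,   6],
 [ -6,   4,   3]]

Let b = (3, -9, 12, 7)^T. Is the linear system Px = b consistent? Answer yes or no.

Row reduce the augmented matrix [P | b].
R2 ← R2 + (2)·R1: [0, -6, -3, -3]
R3 ← R3 − (3)·R1: [0, 6, 3, 3]
R4 ← R4 − (2)·R1: [0, 2, 1, 1]
R3 ← R3 + R2: [0, 0, 0, 0]
R4 ← R4 + (1/3)·R2: [0, 0, 0, 0]
The echelon form has 2 nonzero rows, and every pivot lies in the first 3 columns, so rank(P) = rank([P|b]) = 2.
The system is consistent.

yes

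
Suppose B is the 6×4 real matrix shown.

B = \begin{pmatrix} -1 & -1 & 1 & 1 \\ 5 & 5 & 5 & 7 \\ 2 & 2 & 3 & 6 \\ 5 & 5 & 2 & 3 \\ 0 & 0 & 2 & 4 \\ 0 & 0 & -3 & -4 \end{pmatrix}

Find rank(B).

Row reduce to echelon form.
R2 ← R2 + (5)·R1: [0, 0, 10, 12]
R3 ← R3 + (2)·R1: [0, 0, 5, 8]
R4 ← R4 + (5)·R1: [0, 0, 7, 8]
R3 ← R3 − (1/2)·R2: [0, 0, 0, 2]
R4 ← R4 − (7/10)·R2: [0, 0, 0, -2/5]
R5 ← R5 − (1/5)·R2: [0, 0, 0, 8/5]
R6 ← R6 + (3/10)·R2: [0, 0, 0, -2/5]
R4 ← R4 + (1/5)·R3: [0, 0, 0, 0]
R5 ← R5 − (4/5)·R3: [0, 0, 0, 0]
R6 ← R6 + (1/5)·R3: [0, 0, 0, 0]
Echelon form has 3 nonzero rows, so rank(B) = 3.

3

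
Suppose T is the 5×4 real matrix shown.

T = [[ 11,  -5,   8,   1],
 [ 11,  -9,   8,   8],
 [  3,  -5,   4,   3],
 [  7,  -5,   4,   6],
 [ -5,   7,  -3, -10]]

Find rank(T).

Row reduce to echelon form.
R2 ← R2 − R1: [0, -4, 0, 7]
R3 ← R3 − (3/11)·R1: [0, -40/11, 20/11, 30/11]
R4 ← R4 − (7/11)·R1: [0, -20/11, -12/11, 59/11]
R5 ← R5 + (5/11)·R1: [0, 52/11, 7/11, -105/11]
R3 ← R3 − (10/11)·R2: [0, 0, 20/11, -40/11]
R4 ← R4 − (5/11)·R2: [0, 0, -12/11, 24/11]
R5 ← R5 + (13/11)·R2: [0, 0, 7/11, -14/11]
R4 ← R4 + (3/5)·R3: [0, 0, 0, 0]
R5 ← R5 − (7/20)·R3: [0, 0, 0, 0]
Echelon form has 3 nonzero rows, so rank(T) = 3.

3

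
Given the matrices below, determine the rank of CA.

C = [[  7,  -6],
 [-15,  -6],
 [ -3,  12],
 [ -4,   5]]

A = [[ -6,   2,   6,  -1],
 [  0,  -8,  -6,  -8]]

2

First compute CA:
[[-42,  62,  78,  41],
 [ 90,  18, -54,  63],
 [ 18, -102, -90, -93],
 [ 24, -48, -54, -36]]
Now row reduce the product.
R2 ← R2 + (15/7)·R1: [0, 1056/7, 792/7, 1056/7]
R3 ← R3 + (3/7)·R1: [0, -528/7, -396/7, -528/7]
R4 ← R4 + (4/7)·R1: [0, -88/7, -66/7, -88/7]
R3 ← R3 + (1/2)·R2: [0, 0, 0, 0]
R4 ← R4 + (1/12)·R2: [0, 0, 0, 0]
2 nonzero rows, so rank(CA) = 2.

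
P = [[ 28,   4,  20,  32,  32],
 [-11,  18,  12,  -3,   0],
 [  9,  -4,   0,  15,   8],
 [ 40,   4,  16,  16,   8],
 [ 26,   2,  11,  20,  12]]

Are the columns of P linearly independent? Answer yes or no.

Row reduce P to echelon form.
R2 ← R2 + (11/28)·R1: [0, 137/7, 139/7, 67/7, 88/7]
R3 ← R3 − (9/28)·R1: [0, -37/7, -45/7, 33/7, -16/7]
R4 ← R4 − (10/7)·R1: [0, -12/7, -88/7, -208/7, -264/7]
R5 ← R5 − (13/14)·R1: [0, -12/7, -53/7, -68/7, -124/7]
R3 ← R3 + (37/137)·R2: [0, 0, -146/137, 1000/137, 152/137]
R4 ← R4 + (12/137)·R2: [0, 0, -1484/137, -3956/137, -5016/137]
R5 ← R5 + (12/137)·R2: [0, 0, -799/137, -1216/137, -2276/137]
R4 ← R4 − (742/73)·R3: [0, 0, 0, -7524/73, -3496/73]
R5 ← R5 − (799/146)·R3: [0, 0, 0, -3564/73, -1656/73]
R5 ← R5 − (9/19)·R4: [0, 0, 0, 0, 0]
4 pivots among 5 columns.
Only 4 < 5 pivot columns, so the columns are linearly dependent.

no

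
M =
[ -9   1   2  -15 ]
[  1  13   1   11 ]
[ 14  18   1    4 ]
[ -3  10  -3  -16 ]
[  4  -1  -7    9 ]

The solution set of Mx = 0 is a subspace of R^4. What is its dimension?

Row reduce to echelon form.
R2 ← R2 + (1/9)·R1: [0, 118/9, 11/9, 28/3]
R3 ← R3 + (14/9)·R1: [0, 176/9, 37/9, -58/3]
R4 ← R4 − (1/3)·R1: [0, 29/3, -11/3, -11]
R5 ← R5 + (4/9)·R1: [0, -5/9, -55/9, 7/3]
R3 ← R3 − (88/59)·R2: [0, 0, 135/59, -1962/59]
R4 ← R4 − (87/118)·R2: [0, 0, -539/118, -1055/59]
R5 ← R5 + (5/118)·R2: [0, 0, -715/118, 161/59]
R4 ← R4 + (539/270)·R3: [0, 0, 0, -1264/15]
R5 ← R5 + (143/54)·R3: [0, 0, 0, -256/3]
R5 ← R5 − (80/79)·R4: [0, 0, 0, 0]
4 nonzero rows, so rank(M) = 4.
M has 4 columns; by rank–nullity, nullity = 4 − 4 = 0.

0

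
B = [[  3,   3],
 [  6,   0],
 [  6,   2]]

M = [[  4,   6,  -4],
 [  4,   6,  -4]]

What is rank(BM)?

First compute BM:
[[ 24,  36, -24],
 [ 24,  36, -24],
 [ 32,  48, -32]]
Now row reduce the product.
R2 ← R2 − R1: [0, 0, 0]
R3 ← R3 − (4/3)·R1: [0, 0, 0]
1 nonzero row, so rank(BM) = 1.

1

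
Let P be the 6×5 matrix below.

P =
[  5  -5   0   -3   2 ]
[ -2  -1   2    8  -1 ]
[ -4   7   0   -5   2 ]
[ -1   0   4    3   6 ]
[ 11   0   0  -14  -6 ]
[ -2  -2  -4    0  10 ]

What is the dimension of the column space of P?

5

Row reduce to echelon form.
R2 ← R2 + (2/5)·R1: [0, -3, 2, 34/5, -1/5]
R3 ← R3 + (4/5)·R1: [0, 3, 0, -37/5, 18/5]
R4 ← R4 + (1/5)·R1: [0, -1, 4, 12/5, 32/5]
R5 ← R5 − (11/5)·R1: [0, 11, 0, -37/5, -52/5]
R6 ← R6 + (2/5)·R1: [0, -4, -4, -6/5, 54/5]
R3 ← R3 + R2: [0, 0, 2, -3/5, 17/5]
R4 ← R4 − (1/3)·R2: [0, 0, 10/3, 2/15, 97/15]
R5 ← R5 + (11/3)·R2: [0, 0, 22/3, 263/15, -167/15]
R6 ← R6 − (4/3)·R2: [0, 0, -20/3, -154/15, 166/15]
R4 ← R4 − (5/3)·R3: [0, 0, 0, 17/15, 4/5]
R5 ← R5 − (11/3)·R3: [0, 0, 0, 296/15, -118/5]
R6 ← R6 + (10/3)·R3: [0, 0, 0, -184/15, 112/5]
R5 ← R5 − (296/17)·R4: [0, 0, 0, 0, -638/17]
R6 ← R6 + (184/17)·R4: [0, 0, 0, 0, 528/17]
R6 ← R6 + (24/29)·R5: [0, 0, 0, 0, 0]
Echelon form has 5 nonzero rows, so rank(P) = 5.
The column space has dimension equal to the rank: 5.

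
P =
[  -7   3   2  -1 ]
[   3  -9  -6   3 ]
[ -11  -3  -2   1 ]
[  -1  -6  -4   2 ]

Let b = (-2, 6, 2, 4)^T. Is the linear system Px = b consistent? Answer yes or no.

yes

Row reduce the augmented matrix [P | b].
R2 ← R2 + (3/7)·R1: [0, -54/7, -36/7, 18/7, 36/7]
R3 ← R3 − (11/7)·R1: [0, -54/7, -36/7, 18/7, 36/7]
R4 ← R4 − (1/7)·R1: [0, -45/7, -30/7, 15/7, 30/7]
R3 ← R3 − R2: [0, 0, 0, 0, 0]
R4 ← R4 − (5/6)·R2: [0, 0, 0, 0, 0]
The echelon form has 2 nonzero rows, and every pivot lies in the first 4 columns, so rank(P) = rank([P|b]) = 2.
The system is consistent.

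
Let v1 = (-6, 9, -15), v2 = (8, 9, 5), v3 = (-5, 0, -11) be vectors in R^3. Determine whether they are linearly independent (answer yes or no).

yes

Form the matrix with these vectors as rows and row reduce.
R2 ← R2 + (4/3)·R1: [0, 21, -15]
R3 ← R3 − (5/6)·R1: [0, -15/2, 3/2]
R3 ← R3 + (5/14)·R2: [0, 0, -27/7]
3 nonzero rows, so the 3 vectors span a space of dimension 3.
Since 3 = 3, the vectors are linearly independent.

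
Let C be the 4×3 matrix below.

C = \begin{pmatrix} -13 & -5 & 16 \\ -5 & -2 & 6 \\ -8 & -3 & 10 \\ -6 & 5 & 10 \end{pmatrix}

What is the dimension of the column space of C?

3

Row reduce to echelon form.
R2 ← R2 − (5/13)·R1: [0, -1/13, -2/13]
R3 ← R3 − (8/13)·R1: [0, 1/13, 2/13]
R4 ← R4 − (6/13)·R1: [0, 95/13, 34/13]
R3 ← R3 + R2: [0, 0, 0]
R4 ← R4 + (95)·R2: [0, 0, -12]
Swap R3 ↔ R4
Echelon form has 3 nonzero rows, so rank(C) = 3.
The column space has dimension equal to the rank: 3.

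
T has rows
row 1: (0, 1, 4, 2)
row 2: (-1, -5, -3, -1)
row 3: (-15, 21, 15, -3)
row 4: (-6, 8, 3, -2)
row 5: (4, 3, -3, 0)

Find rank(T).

4

Row reduce to echelon form.
Swap R1 ↔ R2
R3 ← R3 − (15)·R1: [0, 96, 60, 12]
R4 ← R4 − (6)·R1: [0, 38, 21, 4]
R5 ← R5 + (4)·R1: [0, -17, -15, -4]
R3 ← R3 − (96)·R2: [0, 0, -324, -180]
R4 ← R4 − (38)·R2: [0, 0, -131, -72]
R5 ← R5 + (17)·R2: [0, 0, 53, 30]
R4 ← R4 − (131/324)·R3: [0, 0, 0, 7/9]
R5 ← R5 + (53/324)·R3: [0, 0, 0, 5/9]
R5 ← R5 − (5/7)·R4: [0, 0, 0, 0]
Echelon form has 4 nonzero rows, so rank(T) = 4.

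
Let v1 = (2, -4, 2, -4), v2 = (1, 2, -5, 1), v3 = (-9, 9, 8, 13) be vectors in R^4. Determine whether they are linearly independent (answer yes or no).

Form the matrix with these vectors as rows and row reduce.
R2 ← R2 − (1/2)·R1: [0, 4, -6, 3]
R3 ← R3 + (9/2)·R1: [0, -9, 17, -5]
R3 ← R3 + (9/4)·R2: [0, 0, 7/2, 7/4]
3 nonzero rows, so the 3 vectors span a space of dimension 3.
Since 3 = 3, the vectors are linearly independent.

yes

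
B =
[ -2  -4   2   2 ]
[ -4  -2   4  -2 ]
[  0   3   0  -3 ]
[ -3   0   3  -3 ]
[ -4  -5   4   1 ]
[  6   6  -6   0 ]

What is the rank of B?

Row reduce to echelon form.
R2 ← R2 − (2)·R1: [0, 6, 0, -6]
R4 ← R4 − (3/2)·R1: [0, 6, 0, -6]
R5 ← R5 − (2)·R1: [0, 3, 0, -3]
R6 ← R6 + (3)·R1: [0, -6, 0, 6]
R3 ← R3 − (1/2)·R2: [0, 0, 0, 0]
R4 ← R4 − R2: [0, 0, 0, 0]
R5 ← R5 − (1/2)·R2: [0, 0, 0, 0]
R6 ← R6 + R2: [0, 0, 0, 0]
Echelon form has 2 nonzero rows, so rank(B) = 2.

2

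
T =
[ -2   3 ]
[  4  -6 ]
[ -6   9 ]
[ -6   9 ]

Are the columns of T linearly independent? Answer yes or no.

no

Row reduce T to echelon form.
R2 ← R2 + (2)·R1: [0, 0]
R3 ← R3 − (3)·R1: [0, 0]
R4 ← R4 − (3)·R1: [0, 0]
1 pivot among 2 columns.
Only 1 < 2 pivot columns, so the columns are linearly dependent.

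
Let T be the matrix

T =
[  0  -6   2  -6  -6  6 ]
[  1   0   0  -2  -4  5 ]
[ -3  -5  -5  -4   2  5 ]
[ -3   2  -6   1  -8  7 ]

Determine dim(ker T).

2

Row reduce to echelon form.
Swap R1 ↔ R2
R3 ← R3 + (3)·R1: [0, -5, -5, -10, -10, 20]
R4 ← R4 + (3)·R1: [0, 2, -6, -5, -20, 22]
R3 ← R3 − (5/6)·R2: [0, 0, -20/3, -5, -5, 15]
R4 ← R4 + (1/3)·R2: [0, 0, -16/3, -7, -22, 24]
R4 ← R4 − (4/5)·R3: [0, 0, 0, -3, -18, 12]
4 nonzero rows, so rank(T) = 4.
T has 6 columns; by rank–nullity, nullity = 6 − 4 = 2.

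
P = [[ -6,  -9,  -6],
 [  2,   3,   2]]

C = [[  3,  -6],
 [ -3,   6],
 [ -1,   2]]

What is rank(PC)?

1

First compute PC:
[[ 15, -30],
 [ -5,  10]]
Now row reduce the product.
R2 ← R2 + (1/3)·R1: [0, 0]
1 nonzero row, so rank(PC) = 1.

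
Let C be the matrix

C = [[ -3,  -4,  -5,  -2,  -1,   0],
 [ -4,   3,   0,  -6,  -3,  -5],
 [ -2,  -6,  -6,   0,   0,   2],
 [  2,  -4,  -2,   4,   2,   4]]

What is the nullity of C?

4

Row reduce to echelon form.
R2 ← R2 − (4/3)·R1: [0, 25/3, 20/3, -10/3, -5/3, -5]
R3 ← R3 − (2/3)·R1: [0, -10/3, -8/3, 4/3, 2/3, 2]
R4 ← R4 + (2/3)·R1: [0, -20/3, -16/3, 8/3, 4/3, 4]
R3 ← R3 + (2/5)·R2: [0, 0, 0, 0, 0, 0]
R4 ← R4 + (4/5)·R2: [0, 0, 0, 0, 0, 0]
2 nonzero rows, so rank(C) = 2.
C has 6 columns; by rank–nullity, nullity = 6 − 2 = 4.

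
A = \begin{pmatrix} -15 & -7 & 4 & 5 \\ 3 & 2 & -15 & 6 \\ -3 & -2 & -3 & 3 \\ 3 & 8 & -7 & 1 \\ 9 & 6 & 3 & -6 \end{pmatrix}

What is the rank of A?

Row reduce to echelon form.
R2 ← R2 + (1/5)·R1: [0, 3/5, -71/5, 7]
R3 ← R3 − (1/5)·R1: [0, -3/5, -19/5, 2]
R4 ← R4 + (1/5)·R1: [0, 33/5, -31/5, 2]
R5 ← R5 + (3/5)·R1: [0, 9/5, 27/5, -3]
R3 ← R3 + R2: [0, 0, -18, 9]
R4 ← R4 − (11)·R2: [0, 0, 150, -75]
R5 ← R5 − (3)·R2: [0, 0, 48, -24]
R4 ← R4 + (25/3)·R3: [0, 0, 0, 0]
R5 ← R5 + (8/3)·R3: [0, 0, 0, 0]
Echelon form has 3 nonzero rows, so rank(A) = 3.

3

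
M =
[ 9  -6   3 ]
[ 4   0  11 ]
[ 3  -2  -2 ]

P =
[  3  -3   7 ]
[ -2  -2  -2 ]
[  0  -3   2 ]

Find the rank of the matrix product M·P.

First compute MP:
[[ 39, -24,  81],
 [ 12, -45,  50],
 [ 13,   1,  21]]
Now row reduce the product.
R2 ← R2 − (4/13)·R1: [0, -489/13, 326/13]
R3 ← R3 − (1/3)·R1: [0, 9, -6]
R3 ← R3 + (39/163)·R2: [0, 0, 0]
2 nonzero rows, so rank(MP) = 2.

2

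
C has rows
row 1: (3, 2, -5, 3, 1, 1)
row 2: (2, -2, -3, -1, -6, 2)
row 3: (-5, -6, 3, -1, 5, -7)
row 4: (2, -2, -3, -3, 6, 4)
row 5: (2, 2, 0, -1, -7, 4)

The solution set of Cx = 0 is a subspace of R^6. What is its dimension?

Row reduce to echelon form.
R2 ← R2 − (2/3)·R1: [0, -10/3, 1/3, -3, -20/3, 4/3]
R3 ← R3 + (5/3)·R1: [0, -8/3, -16/3, 4, 20/3, -16/3]
R4 ← R4 − (2/3)·R1: [0, -10/3, 1/3, -5, 16/3, 10/3]
R5 ← R5 − (2/3)·R1: [0, 2/3, 10/3, -3, -23/3, 10/3]
R3 ← R3 − (4/5)·R2: [0, 0, -28/5, 32/5, 12, -32/5]
R4 ← R4 − R2: [0, 0, 0, -2, 12, 2]
R5 ← R5 + (1/5)·R2: [0, 0, 17/5, -18/5, -9, 18/5]
R5 ← R5 + (17/28)·R3: [0, 0, 0, 2/7, -12/7, -2/7]
R5 ← R5 + (1/7)·R4: [0, 0, 0, 0, 0, 0]
4 nonzero rows, so rank(C) = 4.
C has 6 columns; by rank–nullity, nullity = 6 − 4 = 2.

2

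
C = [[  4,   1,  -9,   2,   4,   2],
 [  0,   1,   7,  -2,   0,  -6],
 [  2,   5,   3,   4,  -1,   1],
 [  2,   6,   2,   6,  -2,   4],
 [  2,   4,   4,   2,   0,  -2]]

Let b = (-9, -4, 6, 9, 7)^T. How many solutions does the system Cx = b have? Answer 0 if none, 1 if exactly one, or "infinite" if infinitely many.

Row reduce the augmented matrix [C | b].
R3 ← R3 − (1/2)·R1: [0, 9/2, 15/2, 3, -3, 0, 21/2]
R4 ← R4 − (1/2)·R1: [0, 11/2, 13/2, 5, -4, 3, 27/2]
R5 ← R5 − (1/2)·R1: [0, 7/2, 17/2, 1, -2, -3, 23/2]
R3 ← R3 − (9/2)·R2: [0, 0, -24, 12, -3, 27, 57/2]
R4 ← R4 − (11/2)·R2: [0, 0, -32, 16, -4, 36, 71/2]
R5 ← R5 − (7/2)·R2: [0, 0, -16, 8, -2, 18, 51/2]
R4 ← R4 − (4/3)·R3: [0, 0, 0, 0, 0, 0, -5/2]
R5 ← R5 − (2/3)·R3: [0, 0, 0, 0, 0, 0, 13/2]
R5 ← R5 + (13/5)·R4: [0, 0, 0, 0, 0, 0, 0]
The echelon form has 4 nonzero rows; the last pivot sits in the augmented column, so rank(C) = 3 but rank([C|b]) = 4.
Since the ranks differ, the system is inconsistent.
It has no solutions.

0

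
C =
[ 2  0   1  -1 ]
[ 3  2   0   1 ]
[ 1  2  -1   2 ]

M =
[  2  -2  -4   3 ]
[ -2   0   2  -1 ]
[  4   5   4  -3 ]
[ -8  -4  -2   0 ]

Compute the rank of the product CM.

2

First compute CM:
[[ 16,   5,  -2,   3],
 [ -6, -10, -10,   7],
 [-22, -15,  -8,   4]]
Now row reduce the product.
R2 ← R2 + (3/8)·R1: [0, -65/8, -43/4, 65/8]
R3 ← R3 + (11/8)·R1: [0, -65/8, -43/4, 65/8]
R3 ← R3 − R2: [0, 0, 0, 0]
2 nonzero rows, so rank(CM) = 2.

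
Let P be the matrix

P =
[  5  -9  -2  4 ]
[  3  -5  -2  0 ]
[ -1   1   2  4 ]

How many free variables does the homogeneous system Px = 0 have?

Row reduce to echelon form.
R2 ← R2 − (3/5)·R1: [0, 2/5, -4/5, -12/5]
R3 ← R3 + (1/5)·R1: [0, -4/5, 8/5, 24/5]
R3 ← R3 + (2)·R2: [0, 0, 0, 0]
2 nonzero rows, so rank(P) = 2.
P has 4 columns; by rank–nullity, nullity = 4 − 2 = 2.

2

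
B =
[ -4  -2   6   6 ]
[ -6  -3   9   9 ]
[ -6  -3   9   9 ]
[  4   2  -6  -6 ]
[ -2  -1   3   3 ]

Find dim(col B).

Row reduce to echelon form.
R2 ← R2 − (3/2)·R1: [0, 0, 0, 0]
R3 ← R3 − (3/2)·R1: [0, 0, 0, 0]
R4 ← R4 + R1: [0, 0, 0, 0]
R5 ← R5 − (1/2)·R1: [0, 0, 0, 0]
Echelon form has 1 nonzero row, so rank(B) = 1.
The column space has dimension equal to the rank: 1.

1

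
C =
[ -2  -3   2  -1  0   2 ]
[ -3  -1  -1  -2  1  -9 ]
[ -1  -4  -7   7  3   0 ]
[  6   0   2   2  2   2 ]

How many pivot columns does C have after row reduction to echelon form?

Row reduce to echelon form.
R2 ← R2 − (3/2)·R1: [0, 7/2, -4, -1/2, 1, -12]
R3 ← R3 − (1/2)·R1: [0, -5/2, -8, 15/2, 3, -1]
R4 ← R4 + (3)·R1: [0, -9, 8, -1, 2, 8]
R3 ← R3 + (5/7)·R2: [0, 0, -76/7, 50/7, 26/7, -67/7]
R4 ← R4 + (18/7)·R2: [0, 0, -16/7, -16/7, 32/7, -160/7]
R4 ← R4 − (4/19)·R3: [0, 0, 0, -72/19, 72/19, -396/19]
Echelon form has 4 nonzero rows, so rank(C) = 4.
Each nonzero row contributes one pivot column: 4 pivot columns.

4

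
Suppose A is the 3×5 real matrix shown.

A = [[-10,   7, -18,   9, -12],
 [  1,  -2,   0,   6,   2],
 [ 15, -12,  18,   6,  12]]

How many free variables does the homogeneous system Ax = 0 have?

Row reduce to echelon form.
R2 ← R2 + (1/10)·R1: [0, -13/10, -9/5, 69/10, 4/5]
R3 ← R3 + (3/2)·R1: [0, -3/2, -9, 39/2, -6]
R3 ← R3 − (15/13)·R2: [0, 0, -90/13, 150/13, -90/13]
3 nonzero rows, so rank(A) = 3.
A has 5 columns; by rank–nullity, nullity = 5 − 3 = 2.

2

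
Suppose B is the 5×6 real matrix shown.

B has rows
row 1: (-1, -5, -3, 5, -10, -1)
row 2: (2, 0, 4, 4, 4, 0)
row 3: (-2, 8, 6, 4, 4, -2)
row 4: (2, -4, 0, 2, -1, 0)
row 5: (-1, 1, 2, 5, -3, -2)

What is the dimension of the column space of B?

4

Row reduce to echelon form.
R2 ← R2 + (2)·R1: [0, -10, -2, 14, -16, -2]
R3 ← R3 − (2)·R1: [0, 18, 12, -6, 24, 0]
R4 ← R4 + (2)·R1: [0, -14, -6, 12, -21, -2]
R5 ← R5 − R1: [0, 6, 5, 0, 7, -1]
R3 ← R3 + (9/5)·R2: [0, 0, 42/5, 96/5, -24/5, -18/5]
R4 ← R4 − (7/5)·R2: [0, 0, -16/5, -38/5, 7/5, 4/5]
R5 ← R5 + (3/5)·R2: [0, 0, 19/5, 42/5, -13/5, -11/5]
R4 ← R4 + (8/21)·R3: [0, 0, 0, -2/7, -3/7, -4/7]
R5 ← R5 − (19/42)·R3: [0, 0, 0, -2/7, -3/7, -4/7]
R5 ← R5 − R4: [0, 0, 0, 0, 0, 0]
Echelon form has 4 nonzero rows, so rank(B) = 4.
The column space has dimension equal to the rank: 4.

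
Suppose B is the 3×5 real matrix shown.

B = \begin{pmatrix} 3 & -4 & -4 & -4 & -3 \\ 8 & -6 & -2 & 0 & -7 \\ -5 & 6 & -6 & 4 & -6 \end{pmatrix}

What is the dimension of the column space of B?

3

Row reduce to echelon form.
R2 ← R2 − (8/3)·R1: [0, 14/3, 26/3, 32/3, 1]
R3 ← R3 + (5/3)·R1: [0, -2/3, -38/3, -8/3, -11]
R3 ← R3 + (1/7)·R2: [0, 0, -80/7, -8/7, -76/7]
Echelon form has 3 nonzero rows, so rank(B) = 3.
The column space has dimension equal to the rank: 3.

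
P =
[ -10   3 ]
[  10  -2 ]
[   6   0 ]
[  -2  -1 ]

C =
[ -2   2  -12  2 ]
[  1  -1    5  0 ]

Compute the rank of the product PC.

2

First compute PC:
[[ 23, -23, 135, -20],
 [-22,  22, -130,  20],
 [-12,  12, -72,  12],
 [  3,  -3,  19,  -4]]
Now row reduce the product.
R2 ← R2 + (22/23)·R1: [0, 0, -20/23, 20/23]
R3 ← R3 + (12/23)·R1: [0, 0, -36/23, 36/23]
R4 ← R4 − (3/23)·R1: [0, 0, 32/23, -32/23]
R3 ← R3 − (9/5)·R2: [0, 0, 0, 0]
R4 ← R4 + (8/5)·R2: [0, 0, 0, 0]
2 nonzero rows, so rank(PC) = 2.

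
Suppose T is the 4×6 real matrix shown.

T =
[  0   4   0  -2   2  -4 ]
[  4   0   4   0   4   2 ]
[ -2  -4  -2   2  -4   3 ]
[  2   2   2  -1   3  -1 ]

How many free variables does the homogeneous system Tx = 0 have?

Row reduce to echelon form.
Swap R1 ↔ R2
R3 ← R3 + (1/2)·R1: [0, -4, 0, 2, -2, 4]
R4 ← R4 − (1/2)·R1: [0, 2, 0, -1, 1, -2]
R3 ← R3 + R2: [0, 0, 0, 0, 0, 0]
R4 ← R4 − (1/2)·R2: [0, 0, 0, 0, 0, 0]
2 nonzero rows, so rank(T) = 2.
T has 6 columns; by rank–nullity, nullity = 6 − 2 = 4.

4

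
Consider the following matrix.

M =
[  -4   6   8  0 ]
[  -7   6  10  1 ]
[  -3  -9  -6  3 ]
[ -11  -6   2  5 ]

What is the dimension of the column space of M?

2

Row reduce to echelon form.
R2 ← R2 − (7/4)·R1: [0, -9/2, -4, 1]
R3 ← R3 − (3/4)·R1: [0, -27/2, -12, 3]
R4 ← R4 − (11/4)·R1: [0, -45/2, -20, 5]
R3 ← R3 − (3)·R2: [0, 0, 0, 0]
R4 ← R4 − (5)·R2: [0, 0, 0, 0]
Echelon form has 2 nonzero rows, so rank(M) = 2.
The column space has dimension equal to the rank: 2.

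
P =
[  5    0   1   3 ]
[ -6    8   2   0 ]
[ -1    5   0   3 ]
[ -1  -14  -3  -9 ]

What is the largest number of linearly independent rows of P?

Row reduce to echelon form.
R2 ← R2 + (6/5)·R1: [0, 8, 16/5, 18/5]
R3 ← R3 + (1/5)·R1: [0, 5, 1/5, 18/5]
R4 ← R4 + (1/5)·R1: [0, -14, -14/5, -42/5]
R3 ← R3 − (5/8)·R2: [0, 0, -9/5, 27/20]
R4 ← R4 + (7/4)·R2: [0, 0, 14/5, -21/10]
R4 ← R4 + (14/9)·R3: [0, 0, 0, 0]
Echelon form has 3 nonzero rows, so rank(P) = 3.
The rank gives the maximum number of linearly independent rows: 3.

3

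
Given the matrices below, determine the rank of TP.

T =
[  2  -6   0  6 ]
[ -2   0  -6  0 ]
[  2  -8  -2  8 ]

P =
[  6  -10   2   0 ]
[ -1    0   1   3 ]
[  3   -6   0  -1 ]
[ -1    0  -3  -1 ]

First compute TP:
[[ 12, -20, -20, -24],
 [-30,  56,  -4,   6],
 [  6,  -8, -28, -30]]
Now row reduce the product.
R2 ← R2 + (5/2)·R1: [0, 6, -54, -54]
R3 ← R3 − (1/2)·R1: [0, 2, -18, -18]
R3 ← R3 − (1/3)·R2: [0, 0, 0, 0]
2 nonzero rows, so rank(TP) = 2.

2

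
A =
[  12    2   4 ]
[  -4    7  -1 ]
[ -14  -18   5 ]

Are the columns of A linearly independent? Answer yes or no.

Row reduce A to echelon form.
R2 ← R2 + (1/3)·R1: [0, 23/3, 1/3]
R3 ← R3 + (7/6)·R1: [0, -47/3, 29/3]
R3 ← R3 + (47/23)·R2: [0, 0, 238/23]
3 pivots among 3 columns.
Every column is a pivot column, so the columns are linearly independent.

yes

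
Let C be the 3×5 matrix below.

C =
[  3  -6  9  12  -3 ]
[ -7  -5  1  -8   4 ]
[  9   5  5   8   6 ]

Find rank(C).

Row reduce to echelon form.
R2 ← R2 + (7/3)·R1: [0, -19, 22, 20, -3]
R3 ← R3 − (3)·R1: [0, 23, -22, -28, 15]
R3 ← R3 + (23/19)·R2: [0, 0, 88/19, -72/19, 216/19]
Echelon form has 3 nonzero rows, so rank(C) = 3.

3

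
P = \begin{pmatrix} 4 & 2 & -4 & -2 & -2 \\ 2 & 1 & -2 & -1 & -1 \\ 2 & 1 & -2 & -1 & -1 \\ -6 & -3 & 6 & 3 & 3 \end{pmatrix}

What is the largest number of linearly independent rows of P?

1

Row reduce to echelon form.
R2 ← R2 − (1/2)·R1: [0, 0, 0, 0, 0]
R3 ← R3 − (1/2)·R1: [0, 0, 0, 0, 0]
R4 ← R4 + (3/2)·R1: [0, 0, 0, 0, 0]
Echelon form has 1 nonzero row, so rank(P) = 1.
The rank gives the maximum number of linearly independent rows: 1.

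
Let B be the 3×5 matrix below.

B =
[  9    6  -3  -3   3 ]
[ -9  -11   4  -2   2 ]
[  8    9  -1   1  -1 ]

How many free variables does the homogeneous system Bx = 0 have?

2

Row reduce to echelon form.
R2 ← R2 + R1: [0, -5, 1, -5, 5]
R3 ← R3 − (8/9)·R1: [0, 11/3, 5/3, 11/3, -11/3]
R3 ← R3 + (11/15)·R2: [0, 0, 12/5, 0, 0]
3 nonzero rows, so rank(B) = 3.
B has 5 columns; by rank–nullity, nullity = 5 − 3 = 2.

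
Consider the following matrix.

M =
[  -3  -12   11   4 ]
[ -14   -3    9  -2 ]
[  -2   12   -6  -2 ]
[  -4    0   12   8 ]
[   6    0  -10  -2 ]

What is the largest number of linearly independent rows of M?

4

Row reduce to echelon form.
R2 ← R2 − (14/3)·R1: [0, 53, -127/3, -62/3]
R3 ← R3 − (2/3)·R1: [0, 20, -40/3, -14/3]
R4 ← R4 − (4/3)·R1: [0, 16, -8/3, 8/3]
R5 ← R5 + (2)·R1: [0, -24, 12, 6]
R3 ← R3 − (20/53)·R2: [0, 0, 140/53, 166/53]
R4 ← R4 − (16/53)·R2: [0, 0, 536/53, 472/53]
R5 ← R5 + (24/53)·R2: [0, 0, -380/53, -178/53]
R4 ← R4 − (134/35)·R3: [0, 0, 0, -108/35]
R5 ← R5 + (19/7)·R3: [0, 0, 0, 36/7]
R5 ← R5 + (5/3)·R4: [0, 0, 0, 0]
Echelon form has 4 nonzero rows, so rank(M) = 4.
The rank gives the maximum number of linearly independent rows: 4.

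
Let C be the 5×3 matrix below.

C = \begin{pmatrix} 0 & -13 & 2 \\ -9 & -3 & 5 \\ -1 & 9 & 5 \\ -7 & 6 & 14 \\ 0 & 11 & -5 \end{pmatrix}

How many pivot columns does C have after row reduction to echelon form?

3

Row reduce to echelon form.
Swap R1 ↔ R2
R3 ← R3 − (1/9)·R1: [0, 28/3, 40/9]
R4 ← R4 − (7/9)·R1: [0, 25/3, 91/9]
R3 ← R3 + (28/39)·R2: [0, 0, 688/117]
R4 ← R4 + (25/39)·R2: [0, 0, 1333/117]
R5 ← R5 + (11/13)·R2: [0, 0, -43/13]
R4 ← R4 − (31/16)·R3: [0, 0, 0]
R5 ← R5 + (9/16)·R3: [0, 0, 0]
Echelon form has 3 nonzero rows, so rank(C) = 3.
Each nonzero row contributes one pivot column: 3 pivot columns.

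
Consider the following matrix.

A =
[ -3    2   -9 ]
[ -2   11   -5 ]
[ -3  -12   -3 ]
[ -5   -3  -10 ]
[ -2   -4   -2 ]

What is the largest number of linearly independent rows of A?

Row reduce to echelon form.
R2 ← R2 − (2/3)·R1: [0, 29/3, 1]
R3 ← R3 − R1: [0, -14, 6]
R4 ← R4 − (5/3)·R1: [0, -19/3, 5]
R5 ← R5 − (2/3)·R1: [0, -16/3, 4]
R3 ← R3 + (42/29)·R2: [0, 0, 216/29]
R4 ← R4 + (19/29)·R2: [0, 0, 164/29]
R5 ← R5 + (16/29)·R2: [0, 0, 132/29]
R4 ← R4 − (41/54)·R3: [0, 0, 0]
R5 ← R5 − (11/18)·R3: [0, 0, 0]
Echelon form has 3 nonzero rows, so rank(A) = 3.
The rank gives the maximum number of linearly independent rows: 3.

3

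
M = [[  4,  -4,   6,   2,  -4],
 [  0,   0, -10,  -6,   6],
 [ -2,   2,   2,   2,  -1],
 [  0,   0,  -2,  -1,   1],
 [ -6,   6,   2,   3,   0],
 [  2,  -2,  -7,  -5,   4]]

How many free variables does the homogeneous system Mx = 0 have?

2

Row reduce to echelon form.
R3 ← R3 + (1/2)·R1: [0, 0, 5, 3, -3]
R5 ← R5 + (3/2)·R1: [0, 0, 11, 6, -6]
R6 ← R6 − (1/2)·R1: [0, 0, -10, -6, 6]
R3 ← R3 + (1/2)·R2: [0, 0, 0, 0, 0]
R4 ← R4 − (1/5)·R2: [0, 0, 0, 1/5, -1/5]
R5 ← R5 + (11/10)·R2: [0, 0, 0, -3/5, 3/5]
R6 ← R6 − R2: [0, 0, 0, 0, 0]
Swap R3 ↔ R4
R5 ← R5 + (3)·R3: [0, 0, 0, 0, 0]
3 nonzero rows, so rank(M) = 3.
M has 5 columns; by rank–nullity, nullity = 5 − 3 = 2.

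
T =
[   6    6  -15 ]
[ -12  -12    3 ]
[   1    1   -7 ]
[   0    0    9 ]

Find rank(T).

2

Row reduce to echelon form.
R2 ← R2 + (2)·R1: [0, 0, -27]
R3 ← R3 − (1/6)·R1: [0, 0, -9/2]
R3 ← R3 − (1/6)·R2: [0, 0, 0]
R4 ← R4 + (1/3)·R2: [0, 0, 0]
Echelon form has 2 nonzero rows, so rank(T) = 2.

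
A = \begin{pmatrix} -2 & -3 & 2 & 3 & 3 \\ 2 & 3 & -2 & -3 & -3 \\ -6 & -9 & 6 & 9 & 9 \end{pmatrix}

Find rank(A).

Row reduce to echelon form.
R2 ← R2 + R1: [0, 0, 0, 0, 0]
R3 ← R3 − (3)·R1: [0, 0, 0, 0, 0]
Echelon form has 1 nonzero row, so rank(A) = 1.

1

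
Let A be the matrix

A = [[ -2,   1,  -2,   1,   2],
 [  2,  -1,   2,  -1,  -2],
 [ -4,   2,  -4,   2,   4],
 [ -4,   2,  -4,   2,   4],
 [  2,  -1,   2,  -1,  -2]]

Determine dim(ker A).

Row reduce to echelon form.
R2 ← R2 + R1: [0, 0, 0, 0, 0]
R3 ← R3 − (2)·R1: [0, 0, 0, 0, 0]
R4 ← R4 − (2)·R1: [0, 0, 0, 0, 0]
R5 ← R5 + R1: [0, 0, 0, 0, 0]
1 nonzero row, so rank(A) = 1.
A has 5 columns; by rank–nullity, nullity = 5 − 1 = 4.

4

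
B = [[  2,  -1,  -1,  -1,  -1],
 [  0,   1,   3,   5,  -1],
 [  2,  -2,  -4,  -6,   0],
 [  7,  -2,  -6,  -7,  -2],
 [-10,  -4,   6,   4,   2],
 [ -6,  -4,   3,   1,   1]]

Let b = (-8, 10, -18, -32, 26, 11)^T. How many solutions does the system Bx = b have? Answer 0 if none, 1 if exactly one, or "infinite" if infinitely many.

infinite

Row reduce the augmented matrix [B | b].
R3 ← R3 − R1: [0, -1, -3, -5, 1, -10]
R4 ← R4 − (7/2)·R1: [0, 3/2, -5/2, -7/2, 3/2, -4]
R5 ← R5 + (5)·R1: [0, -9, 1, -1, -3, -14]
R6 ← R6 + (3)·R1: [0, -7, 0, -2, -2, -13]
R3 ← R3 + R2: [0, 0, 0, 0, 0, 0]
R4 ← R4 − (3/2)·R2: [0, 0, -7, -11, 3, -19]
R5 ← R5 + (9)·R2: [0, 0, 28, 44, -12, 76]
R6 ← R6 + (7)·R2: [0, 0, 21, 33, -9, 57]
Swap R3 ↔ R4
R5 ← R5 + (4)·R3: [0, 0, 0, 0, 0, 0]
R6 ← R6 + (3)·R3: [0, 0, 0, 0, 0, 0]
The echelon form has 3 nonzero rows, and every pivot lies in the first 5 columns, so rank(B) = rank([B|b]) = 3.
The system is consistent.
rank = 3 < 5 unknowns, so there are infinitely many solutions.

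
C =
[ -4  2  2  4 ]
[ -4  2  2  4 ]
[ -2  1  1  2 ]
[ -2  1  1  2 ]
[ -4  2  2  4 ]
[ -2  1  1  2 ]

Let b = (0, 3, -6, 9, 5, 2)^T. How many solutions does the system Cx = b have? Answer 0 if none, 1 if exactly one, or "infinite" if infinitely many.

Row reduce the augmented matrix [C | b].
R2 ← R2 − R1: [0, 0, 0, 0, 3]
R3 ← R3 − (1/2)·R1: [0, 0, 0, 0, -6]
R4 ← R4 − (1/2)·R1: [0, 0, 0, 0, 9]
R5 ← R5 − R1: [0, 0, 0, 0, 5]
R6 ← R6 − (1/2)·R1: [0, 0, 0, 0, 2]
R3 ← R3 + (2)·R2: [0, 0, 0, 0, 0]
R4 ← R4 − (3)·R2: [0, 0, 0, 0, 0]
R5 ← R5 − (5/3)·R2: [0, 0, 0, 0, 0]
R6 ← R6 − (2/3)·R2: [0, 0, 0, 0, 0]
The echelon form has 2 nonzero rows; the last pivot sits in the augmented column, so rank(C) = 1 but rank([C|b]) = 2.
Since the ranks differ, the system is inconsistent.
It has no solutions.

0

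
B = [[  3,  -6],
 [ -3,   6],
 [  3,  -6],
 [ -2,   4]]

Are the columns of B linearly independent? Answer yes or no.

Row reduce B to echelon form.
R2 ← R2 + R1: [0, 0]
R3 ← R3 − R1: [0, 0]
R4 ← R4 + (2/3)·R1: [0, 0]
1 pivot among 2 columns.
Only 1 < 2 pivot columns, so the columns are linearly dependent.

no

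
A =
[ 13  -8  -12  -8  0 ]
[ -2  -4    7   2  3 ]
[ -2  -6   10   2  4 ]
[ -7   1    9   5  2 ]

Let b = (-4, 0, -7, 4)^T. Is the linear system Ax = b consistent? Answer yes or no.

Row reduce the augmented matrix [A | b].
R2 ← R2 + (2/13)·R1: [0, -68/13, 67/13, 10/13, 3, -8/13]
R3 ← R3 + (2/13)·R1: [0, -94/13, 106/13, 10/13, 4, -99/13]
R4 ← R4 + (7/13)·R1: [0, -43/13, 33/13, 9/13, 2, 24/13]
R3 ← R3 − (47/34)·R2: [0, 0, 35/34, -5/17, -5/34, -115/17]
R4 ← R4 − (43/68)·R2: [0, 0, -49/68, 7/34, 7/68, 38/17]
R4 ← R4 + (7/10)·R3: [0, 0, 0, 0, 0, -5/2]
The echelon form has 4 nonzero rows; the last pivot sits in the augmented column, so rank(A) = 3 but rank([A|b]) = 4.
Since the ranks differ, the system is inconsistent.

no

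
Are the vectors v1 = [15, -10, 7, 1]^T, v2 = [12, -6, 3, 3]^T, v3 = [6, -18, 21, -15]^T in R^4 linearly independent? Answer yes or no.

Form the matrix with these vectors as rows and row reduce.
R2 ← R2 − (4/5)·R1: [0, 2, -13/5, 11/5]
R3 ← R3 − (2/5)·R1: [0, -14, 91/5, -77/5]
R3 ← R3 + (7)·R2: [0, 0, 0, 0]
2 nonzero rows, so the 3 vectors span a space of dimension 2.
Since 2 < 3, the vectors are linearly dependent.

no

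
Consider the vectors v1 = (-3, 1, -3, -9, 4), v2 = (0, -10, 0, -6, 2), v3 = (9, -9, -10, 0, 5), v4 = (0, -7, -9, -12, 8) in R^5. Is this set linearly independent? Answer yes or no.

yes

Form the matrix with these vectors as rows and row reduce.
R3 ← R3 + (3)·R1: [0, -6, -19, -27, 17]
R3 ← R3 − (3/5)·R2: [0, 0, -19, -117/5, 79/5]
R4 ← R4 − (7/10)·R2: [0, 0, -9, -39/5, 33/5]
R4 ← R4 − (9/19)·R3: [0, 0, 0, 312/95, -84/95]
4 nonzero rows, so the 4 vectors span a space of dimension 4.
Since 4 = 4, the vectors are linearly independent.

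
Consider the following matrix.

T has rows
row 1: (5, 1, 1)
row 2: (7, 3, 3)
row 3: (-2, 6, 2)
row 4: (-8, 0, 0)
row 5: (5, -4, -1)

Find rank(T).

Row reduce to echelon form.
R2 ← R2 − (7/5)·R1: [0, 8/5, 8/5]
R3 ← R3 + (2/5)·R1: [0, 32/5, 12/5]
R4 ← R4 + (8/5)·R1: [0, 8/5, 8/5]
R5 ← R5 − R1: [0, -5, -2]
R3 ← R3 − (4)·R2: [0, 0, -4]
R4 ← R4 − R2: [0, 0, 0]
R5 ← R5 + (25/8)·R2: [0, 0, 3]
R5 ← R5 + (3/4)·R3: [0, 0, 0]
Echelon form has 3 nonzero rows, so rank(T) = 3.

3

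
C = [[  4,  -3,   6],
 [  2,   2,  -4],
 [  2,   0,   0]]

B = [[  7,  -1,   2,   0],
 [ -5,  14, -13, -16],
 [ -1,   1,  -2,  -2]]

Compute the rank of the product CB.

2

First compute CB:
[[ 37, -40,  35,  36],
 [  8,  22, -14, -24],
 [ 14,  -2,   4,   0]]
Now row reduce the product.
R2 ← R2 − (8/37)·R1: [0, 1134/37, -798/37, -1176/37]
R3 ← R3 − (14/37)·R1: [0, 486/37, -342/37, -504/37]
R3 ← R3 − (3/7)·R2: [0, 0, 0, 0]
2 nonzero rows, so rank(CB) = 2.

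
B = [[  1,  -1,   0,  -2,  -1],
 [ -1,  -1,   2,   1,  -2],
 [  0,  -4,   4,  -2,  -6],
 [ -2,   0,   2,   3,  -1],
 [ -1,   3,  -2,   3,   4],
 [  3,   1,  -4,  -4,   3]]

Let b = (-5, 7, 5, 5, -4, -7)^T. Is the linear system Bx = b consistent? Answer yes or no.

Row reduce the augmented matrix [B | b].
R2 ← R2 + R1: [0, -2, 2, -1, -3, 2]
R4 ← R4 + (2)·R1: [0, -2, 2, -1, -3, -5]
R5 ← R5 + R1: [0, 2, -2, 1, 3, -9]
R6 ← R6 − (3)·R1: [0, 4, -4, 2, 6, 8]
R3 ← R3 − (2)·R2: [0, 0, 0, 0, 0, 1]
R4 ← R4 − R2: [0, 0, 0, 0, 0, -7]
R5 ← R5 + R2: [0, 0, 0, 0, 0, -7]
R6 ← R6 + (2)·R2: [0, 0, 0, 0, 0, 12]
R4 ← R4 + (7)·R3: [0, 0, 0, 0, 0, 0]
R5 ← R5 + (7)·R3: [0, 0, 0, 0, 0, 0]
R6 ← R6 − (12)·R3: [0, 0, 0, 0, 0, 0]
The echelon form has 3 nonzero rows; the last pivot sits in the augmented column, so rank(B) = 2 but rank([B|b]) = 3.
Since the ranks differ, the system is inconsistent.

no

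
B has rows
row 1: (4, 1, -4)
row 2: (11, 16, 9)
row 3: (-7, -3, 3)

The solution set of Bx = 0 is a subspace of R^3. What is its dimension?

Row reduce to echelon form.
R2 ← R2 − (11/4)·R1: [0, 53/4, 20]
R3 ← R3 + (7/4)·R1: [0, -5/4, -4]
R3 ← R3 + (5/53)·R2: [0, 0, -112/53]
3 nonzero rows, so rank(B) = 3.
B has 3 columns; by rank–nullity, nullity = 3 − 3 = 0.

0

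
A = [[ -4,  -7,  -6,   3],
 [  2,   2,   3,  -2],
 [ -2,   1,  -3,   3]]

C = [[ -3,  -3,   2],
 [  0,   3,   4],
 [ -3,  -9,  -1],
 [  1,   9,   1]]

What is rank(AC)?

2

First compute AC:
[[ 33,  72, -27],
 [-17, -45,   7],
 [ 18,  63,   6]]
Now row reduce the product.
R2 ← R2 + (17/33)·R1: [0, -87/11, -76/11]
R3 ← R3 − (6/11)·R1: [0, 261/11, 228/11]
R3 ← R3 + (3)·R2: [0, 0, 0]
2 nonzero rows, so rank(AC) = 2.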